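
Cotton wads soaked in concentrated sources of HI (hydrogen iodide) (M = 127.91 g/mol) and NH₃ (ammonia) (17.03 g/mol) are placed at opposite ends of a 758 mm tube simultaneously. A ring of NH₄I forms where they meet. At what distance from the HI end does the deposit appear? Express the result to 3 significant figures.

203 mm

Graham's law gives d_HI/d_NH₃ = rate_HI/rate_NH₃ = √(M_NH₃/M_HI) = √(17.03/127.91) = 0.3649.
With d_HI + d_NH₃ = 758 mm, d_NH₃ = 758/(1 + 0.3649) = 555.4 mm.
d_HI = 758 − 555.4 = 203 mm.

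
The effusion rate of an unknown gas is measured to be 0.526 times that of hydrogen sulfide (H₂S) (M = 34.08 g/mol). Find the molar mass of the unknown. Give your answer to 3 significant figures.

Using Graham's law: rate_X/rate_H₂S = √(M_H₂S/M_X).
0.526 = √(34.08/M_X)
M_X = 34.08 / 0.526² = 34.08 / 0.2767 = 123 g/mol

123 g/mol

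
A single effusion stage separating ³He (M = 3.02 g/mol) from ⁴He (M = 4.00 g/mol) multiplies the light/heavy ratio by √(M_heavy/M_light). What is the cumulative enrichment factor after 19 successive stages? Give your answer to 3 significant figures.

14.4

Each stage multiplies the ratio by α = √(4.00/3.02), so after 19 stages the overall factor is α^19 = (4.00/3.02)^(19/2).
= 1.32450^(19/2) = 14.4.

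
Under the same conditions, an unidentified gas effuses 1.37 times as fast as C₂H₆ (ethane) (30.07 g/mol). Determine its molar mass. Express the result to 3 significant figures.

From Graham's law, rate_X/rate_C₂H₆ = √(M_C₂H₆/M_X).
1.37 = √(30.07/M_X)
M_X = 30.07 / 1.37² = 30.07 / 1.877 = 16.0 g/mol

16.0 g/mol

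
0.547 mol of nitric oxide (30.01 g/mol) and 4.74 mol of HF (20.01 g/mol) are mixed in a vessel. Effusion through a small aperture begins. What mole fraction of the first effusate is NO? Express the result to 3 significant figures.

Effusion rate of each component ∝ n_i/√M_i (partial pressure × 1/√M).
Mole fraction of NO in the effusate = (n_NO/√M_NO) / (n_NO/√M_NO + n_HF/√M_HF)
= (0.547/√30.01) / (0.547/√30.01 + 4.74/√20.01) = 0.09985/(0.09985 + 1.060) = 0.0861.

0.0861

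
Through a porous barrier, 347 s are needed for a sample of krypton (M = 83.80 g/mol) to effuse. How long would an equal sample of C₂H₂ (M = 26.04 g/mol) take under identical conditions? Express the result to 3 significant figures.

Using Graham's law: t_C₂H₂/t_Kr = √(M_C₂H₂/M_Kr) = √(26.04/83.80) = √0.3107 = 0.5574.
So the time for C₂H₂ is 347 × 0.5574 = 193 s.

193 s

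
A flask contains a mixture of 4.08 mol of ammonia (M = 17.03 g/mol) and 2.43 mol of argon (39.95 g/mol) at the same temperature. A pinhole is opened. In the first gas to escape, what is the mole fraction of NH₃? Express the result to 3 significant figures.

0.720

Each component's effusion rate ∝ (its partial pressure)·(1/√M) ∝ n_i/√M_i.
Mole fraction of NH₃ in the effusate = (n_NH₃/√M_NH₃) / (n_NH₃/√M_NH₃ + n_Ar/√M_Ar)
= (4.08/√17.03) / (4.08/√17.03 + 2.43/√39.95) = 0.9887/(0.9887 + 0.3845) = 0.720.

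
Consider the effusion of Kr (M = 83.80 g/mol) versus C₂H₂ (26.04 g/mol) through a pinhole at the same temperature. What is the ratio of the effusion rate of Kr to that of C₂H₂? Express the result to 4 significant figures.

0.5574

By Graham's law, rate_Kr/rate_C₂H₂ = √(M_C₂H₂/M_Kr) = √(26.04/83.80) = √0.3107 = 0.5574.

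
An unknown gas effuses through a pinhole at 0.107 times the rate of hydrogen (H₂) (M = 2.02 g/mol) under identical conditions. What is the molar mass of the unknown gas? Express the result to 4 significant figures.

176.4 g/mol

Graham's law gives rate_X/rate_H₂ = √(M_H₂/M_X).
0.107 = √(2.02/M_X)
M_X = 2.02 / 0.107² = 2.02 / 0.01145 = 176.4 g/mol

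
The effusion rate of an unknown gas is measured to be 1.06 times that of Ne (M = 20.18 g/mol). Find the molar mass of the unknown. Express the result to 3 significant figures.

18.0 g/mol

Since effusion rate ∝ 1/√M, rate_X/rate_Ne = √(M_Ne/M_X).
1.06 = √(20.18/M_X)
M_X = 20.18 / 1.06² = 20.18 / 1.124 = 18.0 g/mol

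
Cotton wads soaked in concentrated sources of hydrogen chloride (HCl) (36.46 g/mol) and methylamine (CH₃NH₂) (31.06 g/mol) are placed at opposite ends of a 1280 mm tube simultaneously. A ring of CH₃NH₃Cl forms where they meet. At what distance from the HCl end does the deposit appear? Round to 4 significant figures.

614.4 mm

The fronts meet when d_HCl + d_CH₃NH₂ = L with d_HCl/d_CH₃NH₂ = √(M_CH₃NH₂/M_HCl) (Graham's law). Here √(M_CH₃NH₂/M_HCl) = √(31.06/36.46) = 0.9230.
With d_HCl + d_CH₃NH₂ = 1280 mm, d_CH₃NH₂ = 1280/(1 + 0.9230) = 665.6 mm.
d_HCl = 1280 − 665.6 = 614.4 mm.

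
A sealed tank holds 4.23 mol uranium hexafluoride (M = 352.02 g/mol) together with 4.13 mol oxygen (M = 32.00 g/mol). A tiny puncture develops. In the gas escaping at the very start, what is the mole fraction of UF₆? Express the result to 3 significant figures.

Rate_i ∝ x_i/√M_i (Graham's law weighted by mole fraction), so the effusate composition follows n_i/√M_i.
x_UF₆(eff) = (n_UF₆/√M_UF₆) / (n_UF₆/√M_UF₆ + n_O₂/√M_O₂)
= (4.23/√352.02) / (4.23/√352.02 + 4.13/√32.00) = 0.2255/(0.2255 + 0.7301) = 0.236.

0.236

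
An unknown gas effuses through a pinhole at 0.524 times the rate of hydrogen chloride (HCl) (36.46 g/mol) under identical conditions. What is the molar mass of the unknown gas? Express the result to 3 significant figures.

Using Graham's law: rate_X/rate_HCl = √(M_HCl/M_X).
0.524 = √(36.46/M_X)
M_X = 36.46 / 0.524² = 36.46 / 0.2746 = 133 g/mol

133 g/mol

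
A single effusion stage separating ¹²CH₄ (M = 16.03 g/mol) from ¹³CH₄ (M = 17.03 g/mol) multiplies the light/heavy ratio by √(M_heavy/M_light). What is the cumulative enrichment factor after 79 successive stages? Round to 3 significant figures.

10.9

The single-stage factor is √(M_heavy/M_light), so 79 stages give [√(17.03/16.03)]^79 = (17.03/16.03)^(79/2).
= 1.06238^(79/2) = 10.9.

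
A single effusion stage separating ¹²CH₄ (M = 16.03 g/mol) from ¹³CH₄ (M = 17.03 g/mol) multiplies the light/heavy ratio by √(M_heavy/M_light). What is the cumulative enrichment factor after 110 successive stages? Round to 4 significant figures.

After 110 stages the ratio has grown by (√(17.03/16.03))^110 = (17.03/16.03)^(110/2).
= 1.06238^55 = 27.89.

27.89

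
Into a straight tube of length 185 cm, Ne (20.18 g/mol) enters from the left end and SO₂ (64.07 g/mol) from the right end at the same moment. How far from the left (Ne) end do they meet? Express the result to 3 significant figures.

Distances travelled in equal time are proportional to diffusion rates, so d_Ne/d_SO₂ = √(M_SO₂/M_Ne) = √(64.07/20.18) = 1.782.
With d_Ne + d_SO₂ = 185 cm, d_SO₂ = 185/(1 + 1.782) = 66.50 cm.
d_Ne = 185 − 66.50 = 118 cm.

118 cm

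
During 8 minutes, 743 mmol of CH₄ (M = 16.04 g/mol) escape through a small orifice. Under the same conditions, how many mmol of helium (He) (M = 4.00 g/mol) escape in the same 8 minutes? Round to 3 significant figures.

Graham's law gives rate_He/rate_CH₄ = √(M_CH₄/M_He) = √(16.04/4.00) = √4.010 = 2.002.
So the amount for He is 743 × 2.002 = 1490 mmol.

1490 mmol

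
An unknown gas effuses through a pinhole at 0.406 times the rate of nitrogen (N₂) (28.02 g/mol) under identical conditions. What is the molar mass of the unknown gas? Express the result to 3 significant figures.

Graham's law gives rate_X/rate_N₂ = √(M_N₂/M_X).
0.406 = √(28.02/M_X)
M_X = 28.02 / 0.406² = 28.02 / 0.1648 = 170 g/mol

170 g/mol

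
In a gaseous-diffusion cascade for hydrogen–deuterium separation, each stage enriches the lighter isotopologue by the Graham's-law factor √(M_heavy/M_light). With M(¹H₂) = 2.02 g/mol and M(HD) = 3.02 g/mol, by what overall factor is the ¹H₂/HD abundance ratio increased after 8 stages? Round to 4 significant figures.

The single-stage factor is √(M_heavy/M_light), so 8 stages give [√(3.02/2.02)]^8 = (3.02/2.02)^(8/2).
= 1.49505^4 = 4.996.

4.996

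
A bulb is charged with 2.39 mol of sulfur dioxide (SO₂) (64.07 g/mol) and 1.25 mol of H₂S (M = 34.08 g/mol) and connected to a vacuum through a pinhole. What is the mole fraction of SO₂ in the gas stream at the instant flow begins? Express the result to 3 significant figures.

0.582

The effusion rate of species i is ∝ p_i/√M_i ∝ n_i/√M_i.
Mole fraction of SO₂ in the effusate = (n_SO₂/√M_SO₂) / (n_SO₂/√M_SO₂ + n_H₂S/√M_H₂S)
= (2.39/√64.07) / (2.39/√64.07 + 1.25/√34.08) = 0.2986/(0.2986 + 0.2141) = 0.582.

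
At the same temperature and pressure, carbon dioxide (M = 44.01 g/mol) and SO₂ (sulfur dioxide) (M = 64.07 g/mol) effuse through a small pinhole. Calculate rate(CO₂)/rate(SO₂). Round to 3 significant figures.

1.21

Since effusion rate ∝ 1/√M, rate_CO₂/rate_SO₂ = √(M_SO₂/M_CO₂) = √(64.07/44.01) = √1.456 = 1.21.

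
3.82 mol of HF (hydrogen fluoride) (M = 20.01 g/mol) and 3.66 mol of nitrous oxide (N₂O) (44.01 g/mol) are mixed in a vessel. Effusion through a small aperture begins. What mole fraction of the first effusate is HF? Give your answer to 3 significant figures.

0.608

Effusion rate of each component ∝ n_i/√M_i (partial pressure × 1/√M).
So x_HF in the escaping gas = (n_HF/√M_HF) / Σ(n_i/√M_i)
= (3.82/√20.01) / (3.82/√20.01 + 3.66/√44.01) = 0.8540/(0.8540 + 0.5517) = 0.608.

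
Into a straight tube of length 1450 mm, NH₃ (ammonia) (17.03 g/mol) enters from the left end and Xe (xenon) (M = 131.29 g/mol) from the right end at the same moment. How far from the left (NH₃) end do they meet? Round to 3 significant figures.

The fronts meet when d_NH₃ + d_Xe = L with d_NH₃/d_Xe = √(M_Xe/M_NH₃) (Graham's law). Here √(M_Xe/M_NH₃) = √(131.29/17.03) = 2.777.
With d_NH₃ + d_Xe = 1450 mm, d_Xe = 1450/(1 + 2.777) = 383.9 mm.
d_NH₃ = 1450 − 383.9 = 1070 mm.

1070 mm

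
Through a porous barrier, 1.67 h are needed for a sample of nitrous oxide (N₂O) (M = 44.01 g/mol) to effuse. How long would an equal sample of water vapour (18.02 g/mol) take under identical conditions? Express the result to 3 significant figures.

1.07 h

By Graham's law, t_H₂O/t_N₂O = √(M_H₂O/M_N₂O) = √(18.02/44.01) = √0.4095 = 0.6399.
So the time for H₂O is 1.67 × 0.6399 = 1.07 h.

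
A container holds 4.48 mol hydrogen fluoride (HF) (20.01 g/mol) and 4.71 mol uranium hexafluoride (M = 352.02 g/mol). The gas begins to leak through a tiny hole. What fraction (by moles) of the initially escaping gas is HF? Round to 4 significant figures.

0.7996

Rate_i ∝ x_i/√M_i (Graham's law weighted by mole fraction), so the effusate composition follows n_i/√M_i.
x_HF(eff) = (n_HF/√M_HF) / (n_HF/√M_HF + n_UF₆/√M_UF₆)
= (4.48/√20.01) / (4.48/√20.01 + 4.71/√352.02) = 1.002/(1.002 + 0.2510) = 0.7996.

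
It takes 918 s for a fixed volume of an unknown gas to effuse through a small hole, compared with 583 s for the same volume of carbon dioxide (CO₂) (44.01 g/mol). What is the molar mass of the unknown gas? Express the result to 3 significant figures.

109 g/mol

From Graham's law, t_X/t_CO₂ = √(M_X/M_CO₂).
918/583 = 1.575 = √(M_X/44.01)
M_X = 44.01 × 1.575² = 44.01 × 2.479 = 109 g/mol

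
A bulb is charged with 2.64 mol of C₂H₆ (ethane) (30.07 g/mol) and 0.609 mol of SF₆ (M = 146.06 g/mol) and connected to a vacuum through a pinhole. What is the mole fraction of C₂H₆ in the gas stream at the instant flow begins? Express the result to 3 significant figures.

0.905

Each component's effusion rate ∝ (its partial pressure)·(1/√M) ∝ n_i/√M_i.
Mole fraction of C₂H₆ in the effusate = (n_C₂H₆/√M_C₂H₆) / (n_C₂H₆/√M_C₂H₆ + n_SF₆/√M_SF₆)
= (2.64/√30.07) / (2.64/√30.07 + 0.609/√146.06) = 0.4814/(0.4814 + 0.05039) = 0.905.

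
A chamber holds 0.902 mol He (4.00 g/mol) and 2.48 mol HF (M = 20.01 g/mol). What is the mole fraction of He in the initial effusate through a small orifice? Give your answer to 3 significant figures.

Rate_i ∝ x_i/√M_i (Graham's law weighted by mole fraction), so the effusate composition follows n_i/√M_i.
So x_He in the escaping gas = (n_He/√M_He) / Σ(n_i/√M_i)
= (0.902/√4.00) / (0.902/√4.00 + 2.48/√20.01) = 0.4510/(0.4510 + 0.5544) = 0.449.

0.449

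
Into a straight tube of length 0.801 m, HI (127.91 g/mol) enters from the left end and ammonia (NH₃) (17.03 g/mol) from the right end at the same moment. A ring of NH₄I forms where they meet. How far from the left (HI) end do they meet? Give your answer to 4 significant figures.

Graham's law gives d_HI/d_NH₃ = rate_HI/rate_NH₃ = √(M_NH₃/M_HI) = √(17.03/127.91) = 0.3649.
With d_HI + d_NH₃ = 0.801 m, d_NH₃ = 0.801/(1 + 0.3649) = 0.5869 m.
d_HI = 0.801 − 0.5869 = 0.2141 m.

0.2141 m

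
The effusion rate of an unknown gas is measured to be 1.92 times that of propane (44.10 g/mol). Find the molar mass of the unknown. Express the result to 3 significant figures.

Graham's law gives rate_X/rate_C₃H₈ = √(M_C₃H₈/M_X).
1.92 = √(44.10/M_X)
M_X = 44.10 / 1.92² = 44.10 / 3.686 = 12.0 g/mol

12.0 g/mol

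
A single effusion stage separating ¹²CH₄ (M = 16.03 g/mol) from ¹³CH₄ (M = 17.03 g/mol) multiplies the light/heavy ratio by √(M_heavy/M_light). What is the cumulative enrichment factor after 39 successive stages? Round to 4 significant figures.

3.254

After 39 stages the ratio has grown by (√(17.03/16.03))^39 = (17.03/16.03)^(39/2).
= 1.06238^(39/2) = 3.254.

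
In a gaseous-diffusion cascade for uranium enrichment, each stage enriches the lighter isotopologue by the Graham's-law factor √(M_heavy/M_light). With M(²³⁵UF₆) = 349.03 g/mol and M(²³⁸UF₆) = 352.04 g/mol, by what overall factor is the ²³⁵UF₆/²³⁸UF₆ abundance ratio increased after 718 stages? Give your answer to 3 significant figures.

21.8

Each stage multiplies the ratio by α = √(352.04/349.03), so after 718 stages the overall factor is α^718 = (352.04/349.03)^(718/2).
= 1.00862^359 = 21.8.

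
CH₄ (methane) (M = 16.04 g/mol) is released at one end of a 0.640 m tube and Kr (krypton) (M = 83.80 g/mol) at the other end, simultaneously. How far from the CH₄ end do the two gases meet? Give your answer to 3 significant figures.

Distances travelled in equal time are proportional to diffusion rates, so d_CH₄/d_Kr = √(M_Kr/M_CH₄) = √(83.80/16.04) = 2.286.
With d_CH₄ + d_Kr = 0.640 m, d_Kr = 0.640/(1 + 2.286) = 0.1948 m.
d_CH₄ = 0.640 − 0.1948 = 0.445 m.

0.445 m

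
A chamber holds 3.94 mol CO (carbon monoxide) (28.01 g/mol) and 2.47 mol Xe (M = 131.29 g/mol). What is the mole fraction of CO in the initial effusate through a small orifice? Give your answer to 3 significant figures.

The effusion rate of species i is ∝ p_i/√M_i ∝ n_i/√M_i.
x_CO(eff) = (n_CO/√M_CO) / (n_CO/√M_CO + n_Xe/√M_Xe)
= (3.94/√28.01) / (3.94/√28.01 + 2.47/√131.29) = 0.7445/(0.7445 + 0.2156) = 0.775.

0.775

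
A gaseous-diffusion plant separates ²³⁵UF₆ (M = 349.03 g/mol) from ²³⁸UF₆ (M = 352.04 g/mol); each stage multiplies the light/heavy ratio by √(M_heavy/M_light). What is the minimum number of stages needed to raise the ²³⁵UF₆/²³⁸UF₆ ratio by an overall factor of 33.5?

Single-stage factor α = √(352.04/349.03), so ln α = ½ ln(1.00862) = 0.004293.
Need α^N ≥ 33.5 ⇒ N ≥ ln(33.5) / ln α = 3.512 / 0.004293 = 817.88.
So at least 818 stages are needed.

818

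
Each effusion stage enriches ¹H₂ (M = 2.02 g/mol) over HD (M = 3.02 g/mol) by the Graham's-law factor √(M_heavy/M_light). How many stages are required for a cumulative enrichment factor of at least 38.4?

19

Single-stage factor α = √(3.02/2.02), so ln α = ½ ln(1.49505) = 0.2011.
Need α^N ≥ 38.4 ⇒ N ≥ ln(38.4) / ln α = 3.648 / 0.2011 = 18.14.
So at least 19 stages are needed.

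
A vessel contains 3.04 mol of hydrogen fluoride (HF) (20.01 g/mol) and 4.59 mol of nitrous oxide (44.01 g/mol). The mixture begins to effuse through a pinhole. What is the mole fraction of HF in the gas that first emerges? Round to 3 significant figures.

0.496

The effusion rate of species i is ∝ p_i/√M_i ∝ n_i/√M_i.
Mole fraction of HF in the effusate = (n_HF/√M_HF) / (n_HF/√M_HF + n_N₂O/√M_N₂O)
= (3.04/√20.01) / (3.04/√20.01 + 4.59/√44.01) = 0.6796/(0.6796 + 0.6919) = 0.496.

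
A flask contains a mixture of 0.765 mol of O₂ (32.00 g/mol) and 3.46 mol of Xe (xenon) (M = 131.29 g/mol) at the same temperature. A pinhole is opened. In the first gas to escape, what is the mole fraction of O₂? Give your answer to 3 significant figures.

The effusion rate of species i is ∝ p_i/√M_i ∝ n_i/√M_i.
So x_O₂ in the escaping gas = (n_O₂/√M_O₂) / Σ(n_i/√M_i)
= (0.765/√32.00) / (0.765/√32.00 + 3.46/√131.29) = 0.1352/(0.1352 + 0.3020) = 0.309.

0.309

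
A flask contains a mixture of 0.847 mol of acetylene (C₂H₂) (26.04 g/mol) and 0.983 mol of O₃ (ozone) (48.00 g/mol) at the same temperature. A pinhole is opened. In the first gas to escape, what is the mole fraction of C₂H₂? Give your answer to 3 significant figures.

Effusion rate of each component ∝ n_i/√M_i (partial pressure × 1/√M).
x_C₂H₂(eff) = (n_C₂H₂/√M_C₂H₂) / (n_C₂H₂/√M_C₂H₂ + n_O₃/√M_O₃)
= (0.847/√26.04) / (0.847/√26.04 + 0.983/√48.00) = 0.1660/(0.1660 + 0.1419) = 0.539.

0.539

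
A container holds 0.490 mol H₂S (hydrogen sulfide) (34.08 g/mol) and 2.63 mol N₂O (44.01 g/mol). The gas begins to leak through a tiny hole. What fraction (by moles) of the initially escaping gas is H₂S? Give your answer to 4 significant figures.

0.1747

Effusion rate of each component ∝ n_i/√M_i (partial pressure × 1/√M).
Mole fraction of H₂S in the effusate = (n_H₂S/√M_H₂S) / (n_H₂S/√M_H₂S + n_N₂O/√M_N₂O)
= (0.490/√34.08) / (0.490/√34.08 + 2.63/√44.01) = 0.08394/(0.08394 + 0.3964) = 0.1747.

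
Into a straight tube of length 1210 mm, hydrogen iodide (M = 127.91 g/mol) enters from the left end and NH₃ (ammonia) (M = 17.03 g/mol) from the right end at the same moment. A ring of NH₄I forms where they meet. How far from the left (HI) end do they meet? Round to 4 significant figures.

In equal time, each gas travels a distance ∝ its rate ∝ 1/√M, so d_HI/d_NH₃ = √(M_NH₃/M_HI) = √(17.03/127.91) = 0.3649.
With d_HI + d_NH₃ = 1210 mm, d_NH₃ = 1210/(1 + 0.3649) = 886.5 mm.
d_HI = 1210 − 886.5 = 323.5 mm.

323.5 mm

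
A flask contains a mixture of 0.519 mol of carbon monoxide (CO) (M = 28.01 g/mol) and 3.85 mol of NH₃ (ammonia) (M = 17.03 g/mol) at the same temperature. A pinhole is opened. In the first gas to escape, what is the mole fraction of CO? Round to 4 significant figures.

0.09512

The effusion rate of species i is ∝ p_i/√M_i ∝ n_i/√M_i.
x_CO(eff) = (n_CO/√M_CO) / (n_CO/√M_CO + n_NH₃/√M_NH₃)
= (0.519/√28.01) / (0.519/√28.01 + 3.85/√17.03) = 0.09806/(0.09806 + 0.9329) = 0.09512.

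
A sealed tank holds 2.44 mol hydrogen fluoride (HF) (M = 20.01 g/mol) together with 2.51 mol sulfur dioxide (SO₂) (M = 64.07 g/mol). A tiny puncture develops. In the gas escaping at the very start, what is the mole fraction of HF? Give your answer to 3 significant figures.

0.635

Rate_i ∝ x_i/√M_i (Graham's law weighted by mole fraction), so the effusate composition follows n_i/√M_i.
x_HF(eff) = (n_HF/√M_HF) / (n_HF/√M_HF + n_SO₂/√M_SO₂)
= (2.44/√20.01) / (2.44/√20.01 + 2.51/√64.07) = 0.5455/(0.5455 + 0.3136) = 0.635.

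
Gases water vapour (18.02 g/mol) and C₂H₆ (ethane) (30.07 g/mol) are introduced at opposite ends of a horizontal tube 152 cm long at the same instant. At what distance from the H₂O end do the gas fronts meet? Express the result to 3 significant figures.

85.7 cm

In equal time, each gas travels a distance ∝ its rate ∝ 1/√M, so d_H₂O/d_C₂H₆ = √(M_C₂H₆/M_H₂O) = √(30.07/18.02) = 1.292.
With d_H₂O + d_C₂H₆ = 152 cm, d_C₂H₆ = 152/(1 + 1.292) = 66.32 cm.
d_H₂O = 152 − 66.32 = 85.7 cm.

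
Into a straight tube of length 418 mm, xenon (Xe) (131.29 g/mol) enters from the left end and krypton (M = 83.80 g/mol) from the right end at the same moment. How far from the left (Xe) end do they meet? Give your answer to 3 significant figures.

In equal time, each gas travels a distance ∝ its rate ∝ 1/√M, so d_Xe/d_Kr = √(M_Kr/M_Xe) = √(83.80/131.29) = 0.7989.
With d_Xe + d_Kr = 418 mm, d_Kr = 418/(1 + 0.7989) = 232.4 mm.
d_Xe = 418 − 232.4 = 186 mm.

186 mm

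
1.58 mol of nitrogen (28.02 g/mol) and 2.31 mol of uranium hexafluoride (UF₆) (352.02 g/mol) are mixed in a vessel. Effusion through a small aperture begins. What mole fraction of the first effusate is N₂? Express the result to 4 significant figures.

0.7080

Rate_i ∝ x_i/√M_i (Graham's law weighted by mole fraction), so the effusate composition follows n_i/√M_i.
x_N₂(eff) = (n_N₂/√M_N₂) / (n_N₂/√M_N₂ + n_UF₆/√M_UF₆)
= (1.58/√28.02) / (1.58/√28.02 + 2.31/√352.02) = 0.2985/(0.2985 + 0.1231) = 0.7080.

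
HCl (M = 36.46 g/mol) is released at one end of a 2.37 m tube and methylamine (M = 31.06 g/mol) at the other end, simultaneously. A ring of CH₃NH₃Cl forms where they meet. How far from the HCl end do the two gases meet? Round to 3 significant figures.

Graham's law gives d_HCl/d_CH₃NH₂ = rate_HCl/rate_CH₃NH₂ = √(M_CH₃NH₂/M_HCl) = √(31.06/36.46) = 0.9230.
With d_HCl + d_CH₃NH₂ = 2.37 m, d_CH₃NH₂ = 2.37/(1 + 0.9230) = 1.232 m.
d_HCl = 2.37 − 1.232 = 1.14 m.

1.14 m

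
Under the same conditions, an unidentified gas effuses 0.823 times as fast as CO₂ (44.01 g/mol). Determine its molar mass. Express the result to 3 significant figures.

By Graham's law, rate_X/rate_CO₂ = √(M_CO₂/M_X).
0.823 = √(44.01/M_X)
M_X = 44.01 / 0.823² = 44.01 / 0.6773 = 65.0 g/mol

65.0 g/mol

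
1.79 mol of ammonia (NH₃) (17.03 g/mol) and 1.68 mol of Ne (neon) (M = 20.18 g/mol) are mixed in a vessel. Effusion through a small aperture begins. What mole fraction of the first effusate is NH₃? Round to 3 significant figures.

0.537

Effusion rate of each component ∝ n_i/√M_i (partial pressure × 1/√M).
Mole fraction of NH₃ in the effusate = (n_NH₃/√M_NH₃) / (n_NH₃/√M_NH₃ + n_Ne/√M_Ne)
= (1.79/√17.03) / (1.79/√17.03 + 1.68/√20.18) = 0.4338/(0.4338 + 0.3740) = 0.537.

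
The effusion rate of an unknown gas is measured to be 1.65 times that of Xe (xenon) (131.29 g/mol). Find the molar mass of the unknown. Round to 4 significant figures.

48.22 g/mol

Since effusion rate ∝ 1/√M, rate_X/rate_Xe = √(M_Xe/M_X).
1.65 = √(131.29/M_X)
M_X = 131.29 / 1.65² = 131.29 / 2.722 = 48.22 g/mol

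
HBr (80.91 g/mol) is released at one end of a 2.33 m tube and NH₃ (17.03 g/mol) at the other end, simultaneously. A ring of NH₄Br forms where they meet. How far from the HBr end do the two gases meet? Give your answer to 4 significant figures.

0.7328 m

Graham's law gives d_HBr/d_NH₃ = rate_HBr/rate_NH₃ = √(M_NH₃/M_HBr) = √(17.03/80.91) = 0.4588.
With d_HBr + d_NH₃ = 2.33 m, d_NH₃ = 2.33/(1 + 0.4588) = 1.597 m.
d_HBr = 2.33 − 1.597 = 0.7328 m.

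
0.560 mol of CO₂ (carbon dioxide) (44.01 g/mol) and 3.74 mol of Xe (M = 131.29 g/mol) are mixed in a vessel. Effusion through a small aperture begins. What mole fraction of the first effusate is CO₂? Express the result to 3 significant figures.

0.205

Rate_i ∝ x_i/√M_i (Graham's law weighted by mole fraction), so the effusate composition follows n_i/√M_i.
So x_CO₂ in the escaping gas = (n_CO₂/√M_CO₂) / Σ(n_i/√M_i)
= (0.560/√44.01) / (0.560/√44.01 + 3.74/√131.29) = 0.08441/(0.08441 + 0.3264) = 0.205.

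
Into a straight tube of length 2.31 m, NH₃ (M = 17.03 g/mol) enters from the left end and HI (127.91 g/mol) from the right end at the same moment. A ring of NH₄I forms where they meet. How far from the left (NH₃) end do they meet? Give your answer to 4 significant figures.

1.692 m

In equal time, each gas travels a distance ∝ its rate ∝ 1/√M, so d_NH₃/d_HI = √(M_HI/M_NH₃) = √(127.91/17.03) = 2.741.
With d_NH₃ + d_HI = 2.31 m, d_HI = 2.31/(1 + 2.741) = 0.6175 m.
d_NH₃ = 2.31 − 0.6175 = 1.692 m.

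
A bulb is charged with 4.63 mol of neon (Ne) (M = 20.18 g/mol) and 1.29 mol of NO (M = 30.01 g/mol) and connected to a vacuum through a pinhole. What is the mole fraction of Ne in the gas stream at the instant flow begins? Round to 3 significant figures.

Each component's effusion rate ∝ (its partial pressure)·(1/√M) ∝ n_i/√M_i.
x_Ne(eff) = (n_Ne/√M_Ne) / (n_Ne/√M_Ne + n_NO/√M_NO)
= (4.63/√20.18) / (4.63/√20.18 + 1.29/√30.01) = 1.031/(1.031 + 0.2355) = 0.814.

0.814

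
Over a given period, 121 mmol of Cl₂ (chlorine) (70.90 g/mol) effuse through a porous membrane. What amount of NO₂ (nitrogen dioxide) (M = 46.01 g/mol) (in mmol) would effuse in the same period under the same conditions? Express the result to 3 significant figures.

150 mmol

Using Graham's law: rate_NO₂/rate_Cl₂ = √(M_Cl₂/M_NO₂) = √(70.90/46.01) = √1.541 = 1.241.
So the amount for NO₂ is 121 × 1.241 = 150 mmol.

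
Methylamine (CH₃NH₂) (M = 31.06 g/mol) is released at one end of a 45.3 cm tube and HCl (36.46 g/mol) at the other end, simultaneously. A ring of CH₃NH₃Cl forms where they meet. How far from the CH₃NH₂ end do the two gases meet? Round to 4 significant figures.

The fronts meet when d_CH₃NH₂ + d_HCl = L with d_CH₃NH₂/d_HCl = √(M_HCl/M_CH₃NH₂) (Graham's law). Here √(M_HCl/M_CH₃NH₂) = √(36.46/31.06) = 1.083.
With d_CH₃NH₂ + d_HCl = 45.3 cm, d_HCl = 45.3/(1 + 1.083) = 21.74 cm.
d_CH₃NH₂ = 45.3 − 21.74 = 23.56 cm.

23.56 cm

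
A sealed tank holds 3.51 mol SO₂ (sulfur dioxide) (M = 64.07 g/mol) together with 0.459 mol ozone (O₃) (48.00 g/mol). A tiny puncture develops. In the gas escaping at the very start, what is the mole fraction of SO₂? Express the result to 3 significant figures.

Rate_i ∝ x_i/√M_i (Graham's law weighted by mole fraction), so the effusate composition follows n_i/√M_i.
x_SO₂(eff) = (n_SO₂/√M_SO₂) / (n_SO₂/√M_SO₂ + n_O₃/√M_O₃)
= (3.51/√64.07) / (3.51/√64.07 + 0.459/√48.00) = 0.4385/(0.4385 + 0.06625) = 0.869.

0.869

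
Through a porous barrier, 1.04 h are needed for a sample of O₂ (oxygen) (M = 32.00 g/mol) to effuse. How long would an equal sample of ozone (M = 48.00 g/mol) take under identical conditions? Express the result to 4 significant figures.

1.274 h

Graham's law gives t_O₃/t_O₂ = √(M_O₃/M_O₂) = √(48.00/32.00) = √1.500 = 1.225.
So the time for O₃ is 1.04 × 1.225 = 1.274 h.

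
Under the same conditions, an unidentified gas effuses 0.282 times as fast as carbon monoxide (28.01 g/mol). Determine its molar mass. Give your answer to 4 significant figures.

352.2 g/mol

Since effusion rate ∝ 1/√M, rate_X/rate_CO = √(M_CO/M_X).
0.282 = √(28.01/M_X)
M_X = 28.01 / 0.282² = 28.01 / 0.07952 = 352.2 g/mol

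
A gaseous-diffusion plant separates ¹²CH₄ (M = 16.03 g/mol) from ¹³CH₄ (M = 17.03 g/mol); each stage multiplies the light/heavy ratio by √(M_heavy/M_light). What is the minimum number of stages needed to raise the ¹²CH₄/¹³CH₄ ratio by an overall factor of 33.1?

Single-stage factor α = √(17.03/16.03), so ln α = ½ ln(1.06238) = 0.03026.
Need α^N ≥ 33.1 ⇒ N ≥ ln(33.1) / ln α = 3.500 / 0.03026 = 115.66.
So at least 116 stages are needed.

116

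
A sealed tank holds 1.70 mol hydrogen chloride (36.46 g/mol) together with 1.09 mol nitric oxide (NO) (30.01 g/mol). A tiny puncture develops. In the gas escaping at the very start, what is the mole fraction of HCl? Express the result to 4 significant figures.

0.5859

Each component's effusion rate ∝ (its partial pressure)·(1/√M) ∝ n_i/√M_i.
So x_HCl in the escaping gas = (n_HCl/√M_HCl) / Σ(n_i/√M_i)
= (1.70/√36.46) / (1.70/√36.46 + 1.09/√30.01) = 0.2815/(0.2815 + 0.1990) = 0.5859.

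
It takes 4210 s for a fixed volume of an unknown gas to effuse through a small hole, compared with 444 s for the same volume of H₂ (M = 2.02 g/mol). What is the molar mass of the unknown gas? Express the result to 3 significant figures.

182 g/mol

Using Graham's law: t_X/t_H₂ = √(M_X/M_H₂).
4210/444 = 9.482 = √(M_X/2.02)
M_X = 2.02 × 9.482² = 2.02 × 89.91 = 182 g/mol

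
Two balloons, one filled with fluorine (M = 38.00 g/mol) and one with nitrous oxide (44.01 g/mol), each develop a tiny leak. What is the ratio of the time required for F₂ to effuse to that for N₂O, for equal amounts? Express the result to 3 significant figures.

0.929

From Graham's law, t_F₂/t_N₂O = √(M_F₂/M_N₂O) = √(38.00/44.01) = √0.8634 = 0.929.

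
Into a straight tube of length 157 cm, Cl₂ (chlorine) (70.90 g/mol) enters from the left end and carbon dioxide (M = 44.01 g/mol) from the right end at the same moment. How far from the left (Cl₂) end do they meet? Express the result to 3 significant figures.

In equal time, each gas travels a distance ∝ its rate ∝ 1/√M, so d_Cl₂/d_CO₂ = √(M_CO₂/M_Cl₂) = √(44.01/70.90) = 0.7879.
With d_Cl₂ + d_CO₂ = 157 cm, d_CO₂ = 157/(1 + 0.7879) = 87.81 cm.
d_Cl₂ = 157 − 87.81 = 69.2 cm.

69.2 cm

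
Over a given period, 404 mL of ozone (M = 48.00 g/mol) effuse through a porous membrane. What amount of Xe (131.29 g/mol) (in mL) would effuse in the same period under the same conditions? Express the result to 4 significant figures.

By Graham's law, rate_Xe/rate_O₃ = √(M_O₃/M_Xe) = √(48.00/131.29) = √0.3656 = 0.6047.
So the volume for Xe is 404 × 0.6047 = 244.3 mL.

244.3 mL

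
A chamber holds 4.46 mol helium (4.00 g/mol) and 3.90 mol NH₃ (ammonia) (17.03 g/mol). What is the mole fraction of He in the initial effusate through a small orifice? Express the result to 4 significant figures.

Rate_i ∝ x_i/√M_i (Graham's law weighted by mole fraction), so the effusate composition follows n_i/√M_i.
Mole fraction of He in the effusate = (n_He/√M_He) / (n_He/√M_He + n_NH₃/√M_NH₃)
= (4.46/√4.00) / (4.46/√4.00 + 3.90/√17.03) = 2.230/(2.230 + 0.9451) = 0.7023.

0.7023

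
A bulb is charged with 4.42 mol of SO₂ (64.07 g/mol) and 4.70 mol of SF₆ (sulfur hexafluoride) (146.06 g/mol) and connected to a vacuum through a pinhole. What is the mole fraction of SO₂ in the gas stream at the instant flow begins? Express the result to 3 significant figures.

Rate_i ∝ x_i/√M_i (Graham's law weighted by mole fraction), so the effusate composition follows n_i/√M_i.
x_SO₂(eff) = (n_SO₂/√M_SO₂) / (n_SO₂/√M_SO₂ + n_SF₆/√M_SF₆)
= (4.42/√64.07) / (4.42/√64.07 + 4.70/√146.06) = 0.5522/(0.5522 + 0.3889) = 0.587.

0.587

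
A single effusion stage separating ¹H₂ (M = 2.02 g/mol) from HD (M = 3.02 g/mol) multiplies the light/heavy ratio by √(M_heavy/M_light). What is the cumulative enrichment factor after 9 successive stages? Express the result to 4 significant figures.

6.109

The single-stage factor is √(M_heavy/M_light), so 9 stages give [√(3.02/2.02)]^9 = (3.02/2.02)^(9/2).
= 1.49505^(9/2) = 6.109.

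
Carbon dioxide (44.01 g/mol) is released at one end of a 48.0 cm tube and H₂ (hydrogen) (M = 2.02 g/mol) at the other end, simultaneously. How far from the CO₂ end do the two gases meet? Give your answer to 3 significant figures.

8.47 cm

The fronts meet when d_CO₂ + d_H₂ = L with d_CO₂/d_H₂ = √(M_H₂/M_CO₂) (Graham's law). Here √(M_H₂/M_CO₂) = √(2.02/44.01) = 0.2142.
With d_CO₂ + d_H₂ = 48.0 cm, d_H₂ = 48.0/(1 + 0.2142) = 39.53 cm.
d_CO₂ = 48.0 − 39.53 = 8.47 cm.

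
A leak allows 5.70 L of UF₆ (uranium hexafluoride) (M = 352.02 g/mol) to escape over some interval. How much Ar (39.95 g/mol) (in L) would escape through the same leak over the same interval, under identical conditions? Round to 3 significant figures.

16.9 L

Since effusion rate ∝ 1/√M, rate_Ar/rate_UF₆ = √(M_UF₆/M_Ar) = √(352.02/39.95) = √8.812 = 2.968.
So the volume for Ar is 5.70 × 2.968 = 16.9 L.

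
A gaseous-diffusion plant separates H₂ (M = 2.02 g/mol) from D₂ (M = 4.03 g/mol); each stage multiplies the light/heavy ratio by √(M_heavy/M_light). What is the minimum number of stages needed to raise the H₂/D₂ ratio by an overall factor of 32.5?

Per stage α = (4.03/2.02)^(1/2) = 1.99505^0.5, giving ln α = 0.3453.
Need α^N ≥ 32.5 ⇒ N ≥ ln(32.5) / ln α = 3.481 / 0.3453 = 10.08.
Minimum whole number of stages: N = 11.

11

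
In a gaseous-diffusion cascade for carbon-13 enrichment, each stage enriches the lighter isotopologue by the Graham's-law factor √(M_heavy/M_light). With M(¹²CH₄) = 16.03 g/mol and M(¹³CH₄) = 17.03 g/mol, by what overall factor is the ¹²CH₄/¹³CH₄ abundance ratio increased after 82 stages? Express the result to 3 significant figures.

12.0

Overall factor = α^82 with α = √(17.03/16.03), i.e. (17.03/16.03)^(82/2).
= 1.06238^41 = 12.0.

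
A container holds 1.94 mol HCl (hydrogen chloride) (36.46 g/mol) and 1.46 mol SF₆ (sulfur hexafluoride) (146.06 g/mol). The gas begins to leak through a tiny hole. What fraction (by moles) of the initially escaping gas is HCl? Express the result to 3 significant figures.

Effusion rate of each component ∝ n_i/√M_i (partial pressure × 1/√M).
Mole fraction of HCl in the effusate = (n_HCl/√M_HCl) / (n_HCl/√M_HCl + n_SF₆/√M_SF₆)
= (1.94/√36.46) / (1.94/√36.46 + 1.46/√146.06) = 0.3213/(0.3213 + 0.1208) = 0.727.

0.727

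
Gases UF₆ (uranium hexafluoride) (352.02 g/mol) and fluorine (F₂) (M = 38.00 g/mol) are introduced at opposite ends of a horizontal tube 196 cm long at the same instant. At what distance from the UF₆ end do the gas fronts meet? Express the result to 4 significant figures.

Graham's law gives d_UF₆/d_F₂ = rate_UF₆/rate_F₂ = √(M_F₂/M_UF₆) = √(38.00/352.02) = 0.3286.
With d_UF₆ + d_F₂ = 196 cm, d_F₂ = 196/(1 + 0.3286) = 147.5 cm.
d_UF₆ = 196 − 147.5 = 48.47 cm.

48.47 cm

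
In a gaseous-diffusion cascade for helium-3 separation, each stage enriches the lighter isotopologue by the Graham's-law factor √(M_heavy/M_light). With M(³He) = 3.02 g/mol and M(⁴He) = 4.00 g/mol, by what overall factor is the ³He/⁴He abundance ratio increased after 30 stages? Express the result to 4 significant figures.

Overall factor = α^30 with α = √(4.00/3.02), i.e. (4.00/3.02)^(30/2).
= 1.32450^15 = 67.73.

67.73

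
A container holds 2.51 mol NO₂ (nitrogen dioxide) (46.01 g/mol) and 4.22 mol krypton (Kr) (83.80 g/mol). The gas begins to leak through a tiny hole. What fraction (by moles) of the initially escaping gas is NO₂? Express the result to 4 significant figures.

Effusion rate of each component ∝ n_i/√M_i (partial pressure × 1/√M).
x_NO₂(eff) = (n_NO₂/√M_NO₂) / (n_NO₂/√M_NO₂ + n_Kr/√M_Kr)
= (2.51/√46.01) / (2.51/√46.01 + 4.22/√83.80) = 0.3700/(0.3700 + 0.4610) = 0.4453.

0.4453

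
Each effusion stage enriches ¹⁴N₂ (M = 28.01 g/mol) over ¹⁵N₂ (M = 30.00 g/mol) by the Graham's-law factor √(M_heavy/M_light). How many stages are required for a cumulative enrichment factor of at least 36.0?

Single-stage factor α = √(30.00/28.01), so ln α = ½ ln(1.07105) = 0.03432.
Need α^N ≥ 36.0 ⇒ N ≥ ln(36.0) / ln α = 3.584 / 0.03432 = 104.42.
So at least 105 stages are needed.

105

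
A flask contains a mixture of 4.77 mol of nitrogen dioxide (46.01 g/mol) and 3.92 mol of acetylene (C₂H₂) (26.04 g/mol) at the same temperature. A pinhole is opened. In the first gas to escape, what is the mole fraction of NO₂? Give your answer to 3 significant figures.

0.478

Effusion rate of each component ∝ n_i/√M_i (partial pressure × 1/√M).
Mole fraction of NO₂ in the effusate = (n_NO₂/√M_NO₂) / (n_NO₂/√M_NO₂ + n_C₂H₂/√M_C₂H₂)
= (4.77/√46.01) / (4.77/√46.01 + 3.92/√26.04) = 0.7032/(0.7032 + 0.7682) = 0.478.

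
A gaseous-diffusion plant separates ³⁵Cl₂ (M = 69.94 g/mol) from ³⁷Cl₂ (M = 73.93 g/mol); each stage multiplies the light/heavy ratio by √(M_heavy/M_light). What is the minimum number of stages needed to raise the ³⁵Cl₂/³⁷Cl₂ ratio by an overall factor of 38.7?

132

Single-stage factor α = √(73.93/69.94), so ln α = ½ ln(1.05705) = 0.02774.
Need α^N ≥ 38.7 ⇒ N ≥ ln(38.7) / ln α = 3.656 / 0.02774 = 131.79.
Minimum whole number of stages: N = 132.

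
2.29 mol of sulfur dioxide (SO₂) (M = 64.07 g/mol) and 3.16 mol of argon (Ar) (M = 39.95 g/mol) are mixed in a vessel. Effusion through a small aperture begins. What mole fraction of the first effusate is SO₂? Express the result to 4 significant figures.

0.3640

Each component's effusion rate ∝ (its partial pressure)·(1/√M) ∝ n_i/√M_i.
Mole fraction of SO₂ in the effusate = (n_SO₂/√M_SO₂) / (n_SO₂/√M_SO₂ + n_Ar/√M_Ar)
= (2.29/√64.07) / (2.29/√64.07 + 3.16/√39.95) = 0.2861/(0.2861 + 0.5000) = 0.3640.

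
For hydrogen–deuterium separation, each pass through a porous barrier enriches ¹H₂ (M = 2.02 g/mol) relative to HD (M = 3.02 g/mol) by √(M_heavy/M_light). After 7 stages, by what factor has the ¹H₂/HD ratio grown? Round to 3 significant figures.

The single-stage factor is √(M_heavy/M_light), so 7 stages give [√(3.02/2.02)]^7 = (3.02/2.02)^(7/2).
= 1.49505^(7/2) = 4.09.

4.09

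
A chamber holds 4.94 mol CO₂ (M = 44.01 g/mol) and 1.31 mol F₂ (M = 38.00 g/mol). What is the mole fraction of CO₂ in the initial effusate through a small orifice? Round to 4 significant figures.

0.7780

Rate_i ∝ x_i/√M_i (Graham's law weighted by mole fraction), so the effusate composition follows n_i/√M_i.
Mole fraction of CO₂ in the effusate = (n_CO₂/√M_CO₂) / (n_CO₂/√M_CO₂ + n_F₂/√M_F₂)
= (4.94/√44.01) / (4.94/√44.01 + 1.31/√38.00) = 0.7446/(0.7446 + 0.2125) = 0.7780.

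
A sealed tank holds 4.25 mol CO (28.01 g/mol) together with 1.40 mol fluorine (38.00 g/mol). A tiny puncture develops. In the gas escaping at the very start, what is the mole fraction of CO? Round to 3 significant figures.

Each component's effusion rate ∝ (its partial pressure)·(1/√M) ∝ n_i/√M_i.
x_CO(eff) = (n_CO/√M_CO) / (n_CO/√M_CO + n_F₂/√M_F₂)
= (4.25/√28.01) / (4.25/√28.01 + 1.40/√38.00) = 0.8030/(0.8030 + 0.2271) = 0.780.

0.780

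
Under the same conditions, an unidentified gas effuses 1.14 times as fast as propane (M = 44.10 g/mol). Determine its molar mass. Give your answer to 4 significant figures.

33.93 g/mol

Using Graham's law: rate_X/rate_C₃H₈ = √(M_C₃H₈/M_X).
1.14 = √(44.10/M_X)
M_X = 44.10 / 1.14² = 44.10 / 1.300 = 33.93 g/mol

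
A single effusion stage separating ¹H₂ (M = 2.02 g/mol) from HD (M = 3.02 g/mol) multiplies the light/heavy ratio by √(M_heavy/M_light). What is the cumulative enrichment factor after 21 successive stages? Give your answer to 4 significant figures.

After 21 stages the ratio has grown by (√(3.02/2.02))^21 = (3.02/2.02)^(21/2).
= 1.49505^(21/2) = 68.22.

68.22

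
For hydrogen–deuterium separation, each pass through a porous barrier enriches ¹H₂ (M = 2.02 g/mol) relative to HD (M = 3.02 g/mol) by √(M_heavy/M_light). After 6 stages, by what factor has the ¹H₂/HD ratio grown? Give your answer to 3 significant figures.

3.34

After 6 stages the ratio has grown by (√(3.02/2.02))^6 = (3.02/2.02)^(6/2).
= 1.49505^3 = 3.34.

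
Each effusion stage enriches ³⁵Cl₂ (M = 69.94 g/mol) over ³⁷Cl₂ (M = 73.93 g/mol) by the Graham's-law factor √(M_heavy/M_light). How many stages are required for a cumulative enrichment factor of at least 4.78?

Per stage α = (73.93/69.94)^(1/2) = 1.05705^0.5, giving ln α = 0.02774.
Need α^N ≥ 4.78 ⇒ N ≥ ln(4.78) / ln α = 1.564 / 0.02774 = 56.40.
So at least 57 stages are needed.

57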